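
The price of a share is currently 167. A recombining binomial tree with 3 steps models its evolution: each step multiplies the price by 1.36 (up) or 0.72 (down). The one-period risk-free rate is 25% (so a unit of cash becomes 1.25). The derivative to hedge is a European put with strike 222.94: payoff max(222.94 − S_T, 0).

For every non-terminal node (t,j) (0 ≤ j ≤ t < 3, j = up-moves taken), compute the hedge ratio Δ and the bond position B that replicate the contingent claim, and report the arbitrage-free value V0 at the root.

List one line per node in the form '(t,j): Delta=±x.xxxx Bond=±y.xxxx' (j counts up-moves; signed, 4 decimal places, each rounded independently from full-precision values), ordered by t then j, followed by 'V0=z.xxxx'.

Risk-neutral probability p* = (R−d)/(u−d) = (1.25−0.72)/(1.36−0.72) = 0.8281.
Terminal values V(3,·): V(3,0)=160.6076, V(3,1)=105.2010, V(3,2)=0.5441, V(3,3)=0.0000
  t=2,j=0: stock 86.5728 → up 117.7390 (V=105.2010), down 62.3324 (V=160.6076). Price 91.7792; hedge Δ=-1.0000, bond B=178.3520.
  t=2,j=1: stock 163.5264 → up 222.3959 (V=0.5441), down 117.7390 (V=105.2010). Price 14.8256; hedge Δ=-1.0000, bond B=178.3520.
  t=2,j=2: stock 308.8832 → up 420.0812 (V=0.0000), down 222.3959 (V=0.5441). Price 0.0748; hedge Δ=-0.0028, bond B=0.9250.
  t=1,j=0: stock 120.2400 → up 163.5264 (V=14.8256), down 86.5728 (V=91.7792). Price 22.4416; hedge Δ=-1.0000, bond B=142.6816.
  t=1,j=1: stock 227.1200 → up 308.8832 (V=0.0748), down 163.5264 (V=14.8256). Price 2.0881; hedge Δ=-0.1015, bond B=25.1362.
  t=0,j=0: stock 167.0000 → up 227.1200 (V=2.0881), down 120.2400 (V=22.4416). Price 4.4691; hedge Δ=-0.1904, bond B=36.2714.
Each (Δ,B) replicates both successor values, so the strategy is self-financing and V0 is arbitrage-free.

(0,0): Delta=-0.1904 Bond=36.2714
(1,0): Delta=-1.0000 Bond=142.6816
(1,1): Delta=-0.1015 Bond=25.1362
(2,0): Delta=-1.0000 Bond=178.3520
(2,1): Delta=-1.0000 Bond=178.3520
(2,2): Delta=-0.0028 Bond=0.9250
V0=4.4691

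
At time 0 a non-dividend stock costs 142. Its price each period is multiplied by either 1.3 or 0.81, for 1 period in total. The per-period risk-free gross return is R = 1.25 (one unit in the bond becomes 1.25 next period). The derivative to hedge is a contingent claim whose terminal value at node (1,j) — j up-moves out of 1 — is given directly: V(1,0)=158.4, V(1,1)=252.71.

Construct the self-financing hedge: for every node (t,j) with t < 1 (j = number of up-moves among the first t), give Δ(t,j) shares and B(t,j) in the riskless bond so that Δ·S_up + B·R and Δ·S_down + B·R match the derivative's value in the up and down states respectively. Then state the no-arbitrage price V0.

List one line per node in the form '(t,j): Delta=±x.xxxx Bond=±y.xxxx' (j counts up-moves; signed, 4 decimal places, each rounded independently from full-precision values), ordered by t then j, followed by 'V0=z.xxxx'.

Risk-neutral probability p* = (R−d)/(u−d) = (1.25−0.81)/(1.3−0.81) = 0.8980.
Terminal payoffs: V(1,0)=158.4000, V(1,1)=252.7100
(0,0): S=142.0000. Δ = (V_up−V_dn)/(S_up−S_dn) = (252.7100−158.4000)/(184.6000−115.0200) = 1.3554. V = [p*·252.7100 + (1−p*)·158.4000]/1.25 = 194.4692. B = V − Δ·S = 1.9998.
Check: Δ(0,0)·S0 + B(0,0) = 194.4692 = V0.

(0,0): Delta=1.3554 Bond=1.9998
V0=194.4692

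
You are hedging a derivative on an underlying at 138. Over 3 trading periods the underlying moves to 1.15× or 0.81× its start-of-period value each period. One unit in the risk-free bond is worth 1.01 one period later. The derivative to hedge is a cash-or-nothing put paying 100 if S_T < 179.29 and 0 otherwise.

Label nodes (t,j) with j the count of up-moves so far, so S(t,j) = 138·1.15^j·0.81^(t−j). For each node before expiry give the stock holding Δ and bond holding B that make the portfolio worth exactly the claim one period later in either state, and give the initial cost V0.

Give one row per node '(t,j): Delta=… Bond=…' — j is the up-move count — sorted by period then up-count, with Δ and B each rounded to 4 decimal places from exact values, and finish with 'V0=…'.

(0,0): Delta=-0.7229 Bond=177.0690
(1,0): Delta=0.0000 Bond=98.0296
(1,1): Delta=-1.0794 Bond=235.4067
(2,0): Delta=0.0000 Bond=99.0099
(2,1): Delta=0.0000 Bond=99.0099
(2,2): Delta=-1.6116 Bond=334.8864
V0=77.3035

The replicating-portfolio and risk-neutral prices coincide; use p* = (1.01−0.81)/(1.15−0.81) = 0.5882 for the latter.
Payoff layer (t=3): V(3,0)=100.0000, V(3,1)=100.0000, V(3,2)=100.0000, V(3,3)=0.0000
Node (2,0) S=90.5418: V=(p*·100.0000+(1−p*)·100.0000)/1.01=99.0099; Δ=(100.0000−100.0000)/(104.1231−73.3389)=0.0000; B=V−Δ·S=99.0099
Node (2,1) S=128.5470: V=(p*·100.0000+(1−p*)·100.0000)/1.01=99.0099; Δ=(100.0000−100.0000)/(147.8290−104.1231)=0.0000; B=V−Δ·S=99.0099
Node (2,2) S=182.5050: V=(p*·0.0000+(1−p*)·100.0000)/1.01=40.7688; Δ=(0.0000−100.0000)/(209.8807−147.8290)=-1.6116; B=V−Δ·S=334.8864
Node (1,0) S=111.7800: V=(p*·99.0099+(1−p*)·99.0099)/1.01=98.0296; Δ=(99.0099−99.0099)/(128.5470−90.5418)=0.0000; B=V−Δ·S=98.0296
Node (1,1) S=158.7000: V=(p*·40.7688+(1−p*)·99.0099)/1.01=64.1093; Δ=(40.7688−99.0099)/(182.5050−128.5470)=-1.0794; B=V−Δ·S=235.4067
Node (0,0) S=138.0000: V=(p*·64.1093+(1−p*)·98.0296)/1.01=77.3035; Δ=(64.1093−98.0296)/(158.7000−111.7800)=-0.7229; B=V−Δ·S=177.0690
The time-0 hedge costs 77.3035, which is the no-arbitrage price.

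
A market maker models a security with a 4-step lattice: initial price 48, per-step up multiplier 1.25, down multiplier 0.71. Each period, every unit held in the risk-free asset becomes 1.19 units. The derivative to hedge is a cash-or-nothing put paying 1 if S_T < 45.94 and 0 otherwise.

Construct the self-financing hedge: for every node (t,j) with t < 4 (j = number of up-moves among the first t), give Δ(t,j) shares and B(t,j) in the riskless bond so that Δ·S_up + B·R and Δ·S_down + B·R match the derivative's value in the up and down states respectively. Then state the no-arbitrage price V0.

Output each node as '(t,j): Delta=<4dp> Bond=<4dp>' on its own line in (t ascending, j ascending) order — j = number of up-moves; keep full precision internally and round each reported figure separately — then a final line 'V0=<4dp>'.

Since d<R<u, set p* = (R−d)/(u−d) = 0.8889; price each node as the discounted p*-expectation of its children.
Terminal values V(4,·): V(4,0)=1.0000, V(4,1)=1.0000, V(4,2)=1.0000, V(4,3)=0.0000, V(4,4)=0.0000
  t=3,j=0: stock 17.1797 → up 21.4747 (V=1.0000), down 12.1976 (V=1.0000). Price 0.8403; hedge Δ=0.0000, bond B=0.8403.
  t=3,j=1: stock 30.2460 → up 37.8075 (V=1.0000), down 21.4747 (V=1.0000). Price 0.8403; hedge Δ=0.0000, bond B=0.8403.
  t=3,j=2: stock 53.2500 → up 66.5625 (V=0.0000), down 37.8075 (V=1.0000). Price 0.0934; hedge Δ=-0.0348, bond B=1.9452.
  t=3,j=3: stock 93.7500 → up 117.1875 (V=0.0000), down 66.5625 (V=0.0000). Price 0.0000; hedge Δ=0.0000, bond B=0.0000.
  t=2,j=0: stock 24.1968 → up 30.2460 (V=0.8403), down 17.1797 (V=0.8403). Price 0.7062; hedge Δ=0.0000, bond B=0.7062.
  t=2,j=1: stock 42.6000 → up 53.2500 (V=0.0934), down 30.2460 (V=0.8403). Price 0.1482; hedge Δ=-0.0325, bond B=1.5315.
  t=2,j=2: stock 75.0000 → up 93.7500 (V=0.0000), down 53.2500 (V=0.0934). Price 0.0087; hedge Δ=-0.0023, bond B=0.1816.
  t=1,j=0: stock 34.0800 → up 42.6000 (V=0.1482), down 24.1968 (V=0.7062). Price 0.1766; hedge Δ=-0.0303, bond B=1.2099.
  t=1,j=1: stock 60.0000 → up 75.0000 (V=0.0087), down 42.6000 (V=0.1482). Price 0.0204; hedge Δ=-0.0043, bond B=0.2787.
  t=0,j=0: stock 48.0000 → up 60.0000 (V=0.0204), down 34.0800 (V=0.1766). Price 0.0317; hedge Δ=-0.0060, bond B=0.3211.
The time-0 hedge costs 0.0317, which is the no-arbitrage price.

(0,0): Delta=-0.0060 Bond=0.3211
(1,0): Delta=-0.0303 Bond=1.2099
(1,1): Delta=-0.0043 Bond=0.2787
(2,0): Delta=0.0000 Bond=0.7062
(2,1): Delta=-0.0325 Bond=1.5315
(2,2): Delta=-0.0023 Bond=0.1816
(3,0): Delta=0.0000 Bond=0.8403
(3,1): Delta=0.0000 Bond=0.8403
(3,2): Delta=-0.0348 Bond=1.9452
(3,3): Delta=0.0000 Bond=0.0000
V0=0.0317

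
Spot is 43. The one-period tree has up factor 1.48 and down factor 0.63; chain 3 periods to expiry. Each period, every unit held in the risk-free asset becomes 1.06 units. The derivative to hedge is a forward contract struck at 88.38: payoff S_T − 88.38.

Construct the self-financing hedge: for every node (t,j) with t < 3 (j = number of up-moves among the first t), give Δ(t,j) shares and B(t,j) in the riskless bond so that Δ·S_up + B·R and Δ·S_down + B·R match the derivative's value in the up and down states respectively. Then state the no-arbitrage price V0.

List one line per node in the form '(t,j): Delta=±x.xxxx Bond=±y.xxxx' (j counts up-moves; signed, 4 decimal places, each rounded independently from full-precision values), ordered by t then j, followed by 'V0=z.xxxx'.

Risk-neutral probability p* = (R−d)/(u−d) = (1.06−0.63)/(1.48−0.63) = 0.5059.
Payoff layer (t=3): V(3,0)=-77.6280, V(3,1)=-63.1213, V(3,2)=-29.0421, V(3,3)=51.0171
  t=2,j=0: stock 17.0667 → up 25.2587 (V=-63.1213), down 10.7520 (V=-77.6280). Price -66.3107; hedge Δ=1.0000, bond B=-83.3774.
  t=2,j=1: stock 40.0932 → up 59.3379 (V=-29.0421), down 25.2587 (V=-63.1213). Price -43.2842; hedge Δ=1.0000, bond B=-83.3774.
  t=2,j=2: stock 94.1872 → up 139.3971 (V=51.0171), down 59.3379 (V=-29.0421). Price 10.8098; hedge Δ=1.0000, bond B=-83.3774.
  t=1,j=0: stock 27.0900 → up 40.0932 (V=-43.2842), down 17.0667 (V=-66.3107). Price -51.5679; hedge Δ=1.0000, bond B=-78.6579.
  t=1,j=1: stock 63.6400 → up 94.1872 (V=10.8098), down 40.0932 (V=-43.2842). Price -15.0179; hedge Δ=1.0000, bond B=-78.6579.
  t=0,j=0: stock 43.0000 → up 63.6400 (V=-15.0179), down 27.0900 (V=-51.5679). Price -31.2056; hedge Δ=1.0000, bond B=-74.2056.
Each (Δ,B) replicates both successor values, so the strategy is self-financing and V0 is arbitrage-free.

(0,0): Delta=1.0000 Bond=-74.2056
(1,0): Delta=1.0000 Bond=-78.6579
(1,1): Delta=1.0000 Bond=-78.6579
(2,0): Delta=1.0000 Bond=-83.3774
(2,1): Delta=1.0000 Bond=-83.3774
(2,2): Delta=1.0000 Bond=-83.3774
V0=-31.2056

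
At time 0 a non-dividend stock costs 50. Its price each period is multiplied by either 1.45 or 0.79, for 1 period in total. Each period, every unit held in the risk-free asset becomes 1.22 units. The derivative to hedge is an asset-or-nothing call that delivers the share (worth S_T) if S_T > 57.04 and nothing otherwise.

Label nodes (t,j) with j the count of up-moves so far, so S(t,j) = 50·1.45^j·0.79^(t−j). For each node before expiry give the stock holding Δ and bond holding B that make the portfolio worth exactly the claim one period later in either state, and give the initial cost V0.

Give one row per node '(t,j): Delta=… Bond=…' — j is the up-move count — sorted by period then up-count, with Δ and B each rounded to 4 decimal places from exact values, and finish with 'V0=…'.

(0,0): Delta=2.1970 Bond=-71.1314
V0=38.7171

The replicating-portfolio and risk-neutral prices coincide; use p* = (1.22−0.79)/(1.45−0.79) = 0.6515 for the latter.
Payoff layer (t=1): V(1,0)=0.0000, V(1,1)=72.5000
Node (0,0) S=50.0000: V=(p*·72.5000+(1−p*)·0.0000)/1.22=38.7171; Δ=(72.5000−0.0000)/(72.5000−39.5000)=2.1970; B=V−Δ·S=-71.1314
Root portfolio cost Δ·50+B reproduces V0=38.7171.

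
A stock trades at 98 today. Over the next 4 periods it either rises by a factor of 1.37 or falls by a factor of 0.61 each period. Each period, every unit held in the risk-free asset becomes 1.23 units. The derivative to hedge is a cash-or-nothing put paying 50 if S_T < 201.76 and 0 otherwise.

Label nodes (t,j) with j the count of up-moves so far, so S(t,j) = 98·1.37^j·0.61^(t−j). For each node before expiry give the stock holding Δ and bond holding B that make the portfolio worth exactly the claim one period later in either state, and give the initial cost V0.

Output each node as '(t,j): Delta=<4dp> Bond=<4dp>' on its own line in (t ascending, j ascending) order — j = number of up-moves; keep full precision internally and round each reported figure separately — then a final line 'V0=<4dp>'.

(0,0): Delta=-0.1959 Bond=31.3641
(1,0): Delta=0.0000 Bond=26.8692
(1,1): Delta=-0.2156 Bond=41.2217
(2,0): Delta=0.0000 Bond=33.0491
(2,1): Delta=0.0000 Bond=33.0491
(2,2): Delta=-0.2372 Bond=54.6890
(3,0): Delta=0.0000 Bond=40.6504
(3,1): Delta=0.0000 Bond=40.6504
(3,2): Delta=0.0000 Bond=40.6504
(3,3): Delta=-0.2611 Bond=73.2777
V0=12.1696

Risk-neutral probability p* = (R−d)/(u−d) = (1.23−0.61)/(1.37−0.61) = 0.8158.
Terminal payoffs: V(4,0)=50.0000, V(4,1)=50.0000, V(4,2)=50.0000, V(4,3)=50.0000, V(4,4)=0.0000
(3,0): S=22.2441. Δ = (V_up−V_dn)/(S_up−S_dn) = (50.0000−50.0000)/(30.4745−13.5689) = 0.0000. V = [p*·50.0000 + (1−p*)·50.0000]/1.23 = 40.6504. B = V − Δ·S = 40.6504.
(3,1): S=49.9581. Δ = (V_up−V_dn)/(S_up−S_dn) = (50.0000−50.0000)/(68.4427−30.4745) = 0.0000. V = [p*·50.0000 + (1−p*)·50.0000]/1.23 = 40.6504. B = V − Δ·S = 40.6504.
(3,2): S=112.2011. Δ = (V_up−V_dn)/(S_up−S_dn) = (50.0000−50.0000)/(153.7155−68.4427) = 0.0000. V = [p*·50.0000 + (1−p*)·50.0000]/1.23 = 40.6504. B = V − Δ·S = 40.6504.
(3,3): S=251.9926. Δ = (V_up−V_dn)/(S_up−S_dn) = (0.0000−50.0000)/(345.2299−153.7155) = -0.2611. V = [p*·0.0000 + (1−p*)·50.0000]/1.23 = 7.4882. B = V − Δ·S = 73.2777.
(2,0): S=36.4658. Δ = (V_up−V_dn)/(S_up−S_dn) = (40.6504−40.6504)/(49.9581−22.2441) = 0.0000. V = [p*·40.6504 + (1−p*)·40.6504]/1.23 = 33.0491. B = V − Δ·S = 33.0491.
(2,1): S=81.8986. Δ = (V_up−V_dn)/(S_up−S_dn) = (40.6504−40.6504)/(112.2011−49.9581) = 0.0000. V = [p*·40.6504 + (1−p*)·40.6504]/1.23 = 33.0491. B = V − Δ·S = 33.0491.
(2,2): S=183.9362. Δ = (V_up−V_dn)/(S_up−S_dn) = (7.4882−40.6504)/(251.9926−112.2011) = -0.2372. V = [p*·7.4882 + (1−p*)·40.6504]/1.23 = 11.0545. B = V − Δ·S = 54.6890.
(1,0): S=59.7800. Δ = (V_up−V_dn)/(S_up−S_dn) = (33.0491−33.0491)/(81.8986−36.4658) = 0.0000. V = [p*·33.0491 + (1−p*)·33.0491]/1.23 = 26.8692. B = V − Δ·S = 26.8692.
(1,1): S=134.2600. Δ = (V_up−V_dn)/(S_up−S_dn) = (11.0545−33.0491)/(183.9362−81.8986) = -0.2156. V = [p*·11.0545 + (1−p*)·33.0491]/1.23 = 12.2814. B = V − Δ·S = 41.2217.
(0,0): S=98.0000. Δ = (V_up−V_dn)/(S_up−S_dn) = (12.2814−26.8692)/(134.2600−59.7800) = -0.1959. V = [p*·12.2814 + (1−p*)·26.8692]/1.23 = 12.1696. B = V − Δ·S = 31.3641.
The time-0 hedge costs 12.1696, which is the no-arbitrage price.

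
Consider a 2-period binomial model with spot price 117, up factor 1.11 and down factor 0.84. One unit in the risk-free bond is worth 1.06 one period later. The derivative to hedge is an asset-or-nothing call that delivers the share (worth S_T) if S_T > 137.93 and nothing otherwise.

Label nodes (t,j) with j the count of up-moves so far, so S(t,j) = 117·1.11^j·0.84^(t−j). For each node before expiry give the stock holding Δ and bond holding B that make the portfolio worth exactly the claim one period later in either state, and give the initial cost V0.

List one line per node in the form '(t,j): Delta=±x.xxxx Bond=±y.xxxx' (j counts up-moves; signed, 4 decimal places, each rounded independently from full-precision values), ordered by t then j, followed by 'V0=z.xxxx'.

Under the risk-neutral measure, an up-move has probability p* = (R−d)/(u−d) = 0.8148 and values discount at R = 1.06.
Terminal payoffs: V(2,0)=0.0000, V(2,1)=0.0000, V(2,2)=144.1557
(1,0): S=98.2800. Δ = (V_up−V_dn)/(S_up−S_dn) = (0.0000−0.0000)/(109.0908−82.5552) = 0.0000. V = [p*·0.0000 + (1−p*)·0.0000]/1.06 = 0.0000. B = V − Δ·S = 0.0000.
(1,1): S=129.8700. Δ = (V_up−V_dn)/(S_up−S_dn) = (144.1557−0.0000)/(144.1557−109.0908) = 4.1111. V = [p*·144.1557 + (1−p*)·0.0000]/1.06 = 110.8115. B = V − Δ·S = -423.0985.
(0,0): S=117.0000. Δ = (V_up−V_dn)/(S_up−S_dn) = (110.8115−0.0000)/(129.8700−98.2800) = 3.5078. V = [p*·110.8115 + (1−p*)·0.0000]/1.06 = 85.1801. B = V − Δ·S = -325.2329.
Each (Δ,B) replicates both successor values, so the strategy is self-financing and V0 is arbitrage-free.

(0,0): Delta=3.5078 Bond=-325.2329
(1,0): Delta=0.0000 Bond=0.0000
(1,1): Delta=4.1111 Bond=-423.0985
V0=85.1801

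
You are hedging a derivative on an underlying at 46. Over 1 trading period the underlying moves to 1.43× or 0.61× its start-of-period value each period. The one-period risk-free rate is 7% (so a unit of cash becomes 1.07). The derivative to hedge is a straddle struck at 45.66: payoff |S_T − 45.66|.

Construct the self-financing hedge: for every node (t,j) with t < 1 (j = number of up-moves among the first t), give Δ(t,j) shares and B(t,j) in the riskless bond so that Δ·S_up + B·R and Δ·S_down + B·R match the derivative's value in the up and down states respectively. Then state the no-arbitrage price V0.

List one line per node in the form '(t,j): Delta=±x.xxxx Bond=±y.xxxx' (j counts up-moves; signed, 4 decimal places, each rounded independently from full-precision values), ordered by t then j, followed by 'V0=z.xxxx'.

(0,0): Delta=0.0668 Bond=14.6966
V0=17.7698

Risk-neutral probability p* = (R−d)/(u−d) = (1.07−0.61)/(1.43−0.61) = 0.5610.
Payoff layer (t=1): V(1,0)=17.6000, V(1,1)=20.1200
(0,0): S=46.0000. Δ = (V_up−V_dn)/(S_up−S_dn) = (20.1200−17.6000)/(65.7800−28.0600) = 0.0668. V = [p*·20.1200 + (1−p*)·17.6000]/1.07 = 17.7698. B = V − Δ·S = 14.6966.
The time-0 hedge costs 17.7698, which is the no-arbitrage price.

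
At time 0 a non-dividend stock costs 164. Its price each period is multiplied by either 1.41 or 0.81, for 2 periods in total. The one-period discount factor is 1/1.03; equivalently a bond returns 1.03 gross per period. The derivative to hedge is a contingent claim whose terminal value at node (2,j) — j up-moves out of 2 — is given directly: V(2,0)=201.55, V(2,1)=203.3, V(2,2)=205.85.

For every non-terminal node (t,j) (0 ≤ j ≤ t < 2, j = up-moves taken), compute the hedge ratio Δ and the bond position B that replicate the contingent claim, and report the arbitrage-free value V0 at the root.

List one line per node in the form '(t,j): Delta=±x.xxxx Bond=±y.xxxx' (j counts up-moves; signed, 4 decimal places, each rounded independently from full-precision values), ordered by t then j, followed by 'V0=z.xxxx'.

(0,0): Delta=0.0202 Bond=187.9849
(1,0): Delta=0.0220 Bond=193.3859
(1,1): Delta=0.0184 Bond=194.0364
V0=191.2913

No-arbitrage ⇒ martingale measure with p* = (R−d)/(u−d) = 0.3667.
At expiry t=2: V(2,0)=201.5500, V(2,1)=203.3000, V(2,2)=205.8500
  t=1,j=0: stock 132.8400 → up 187.3044 (V=203.3000), down 107.6004 (V=201.5500). Price 196.3026; hedge Δ=0.0220, bond B=193.3859.
  t=1,j=1: stock 231.2400 → up 326.0484 (V=205.8500), down 187.3044 (V=203.3000). Price 198.2864; hedge Δ=0.0184, bond B=194.0364.
  t=0,j=0: stock 164.0000 → up 231.2400 (V=198.2864), down 132.8400 (V=196.3026). Price 191.2913; hedge Δ=0.0202, bond B=187.9849.
Each (Δ,B) replicates both successor values, so the strategy is self-financing and V0 is arbitrage-free.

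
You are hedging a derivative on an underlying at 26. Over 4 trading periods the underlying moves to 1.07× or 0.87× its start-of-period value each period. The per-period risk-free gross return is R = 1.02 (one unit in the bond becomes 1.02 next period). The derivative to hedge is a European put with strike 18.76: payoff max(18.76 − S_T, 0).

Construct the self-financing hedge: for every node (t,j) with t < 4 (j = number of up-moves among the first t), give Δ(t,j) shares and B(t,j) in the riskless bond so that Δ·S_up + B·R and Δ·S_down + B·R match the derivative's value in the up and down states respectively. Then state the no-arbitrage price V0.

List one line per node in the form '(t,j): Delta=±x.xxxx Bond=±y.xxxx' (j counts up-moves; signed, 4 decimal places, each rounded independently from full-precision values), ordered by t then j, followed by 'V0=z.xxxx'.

(0,0): Delta=-0.0209 Bond=0.5769
(1,0): Delta=-0.0806 Bond=1.9376
(1,1): Delta=-0.0048 Bond=0.1388
(2,0): Delta=-0.2955 Bond=6.2065
(2,1): Delta=-0.0223 Bond=0.5662
(2,2): Delta=0.0000 Bond=0.0000
(3,0): Delta=-1.0000 Bond=18.3922
(3,1): Delta=-0.1046 Bond=2.3102
(3,2): Delta=0.0000 Bond=0.0000
(3,3): Delta=0.0000 Bond=0.0000
V0=0.0330

Risk-neutral probability p* = (R−d)/(u−d) = (1.02−0.87)/(1.07−0.87) = 0.7500.
Terminal values V(4,·): V(4,0)=3.8647, V(4,1)=0.4404, V(4,2)=0.0000, V(4,3)=0.0000, V(4,4)=0.0000
Node (3,0) S=17.1211: V=(p*·0.4404+(1−p*)·3.8647)/1.02=1.2711; Δ=(0.4404−3.8647)/(18.3196−14.8953)=-1.0000; B=V−Δ·S=18.3922
Node (3,1) S=21.0570: V=(p*·0.0000+(1−p*)·0.4404)/1.02=0.1080; Δ=(0.0000−0.4404)/(22.5309−18.3196)=-0.1046; B=V−Δ·S=2.3102
Node (3,2) S=25.8976: V=(p*·0.0000+(1−p*)·0.0000)/1.02=0.0000; Δ=(0.0000−0.0000)/(27.7105−22.5309)=0.0000; B=V−Δ·S=0.0000
Node (3,3) S=31.8511: V=(p*·0.0000+(1−p*)·0.0000)/1.02=0.0000; Δ=(0.0000−0.0000)/(34.0807−27.7105)=0.0000; B=V−Δ·S=0.0000
Node (2,0) S=19.6794: V=(p*·0.1080+(1−p*)·1.2711)/1.02=0.3909; Δ=(0.1080−1.2711)/(21.0570−17.1211)=-0.2955; B=V−Δ·S=6.2065
Node (2,1) S=24.2034: V=(p*·0.0000+(1−p*)·0.1080)/1.02=0.0265; Δ=(0.0000−0.1080)/(25.8976−21.0570)=-0.0223; B=V−Δ·S=0.5662
Node (2,2) S=29.7674: V=(p*·0.0000+(1−p*)·0.0000)/1.02=0.0000; Δ=(0.0000−0.0000)/(31.8511−25.8976)=0.0000; B=V−Δ·S=0.0000
Node (1,0) S=22.6200: V=(p*·0.0265+(1−p*)·0.3909)/1.02=0.1153; Δ=(0.0265−0.3909)/(24.2034−19.6794)=-0.0806; B=V−Δ·S=1.9376
Node (1,1) S=27.8200: V=(p*·0.0000+(1−p*)·0.0265)/1.02=0.0065; Δ=(0.0000−0.0265)/(29.7674−24.2034)=-0.0048; B=V−Δ·S=0.1388
Node (0,0) S=26.0000: V=(p*·0.0065+(1−p*)·0.1153)/1.02=0.0330; Δ=(0.0065−0.1153)/(27.8200−22.6200)=-0.0209; B=V−Δ·S=0.5769
Root portfolio cost Δ·26+B reproduces V0=0.0330.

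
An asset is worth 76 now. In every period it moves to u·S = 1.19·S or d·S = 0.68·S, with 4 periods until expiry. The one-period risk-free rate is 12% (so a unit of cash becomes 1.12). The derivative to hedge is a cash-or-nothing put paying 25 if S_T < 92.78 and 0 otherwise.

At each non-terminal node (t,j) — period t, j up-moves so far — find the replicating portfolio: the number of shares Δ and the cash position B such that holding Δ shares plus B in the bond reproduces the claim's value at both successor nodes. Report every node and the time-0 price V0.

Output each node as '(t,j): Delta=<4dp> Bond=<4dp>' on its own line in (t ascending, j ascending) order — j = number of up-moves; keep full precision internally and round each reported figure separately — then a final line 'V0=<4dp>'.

No-arbitrage ⇒ martingale measure with p* = (R−d)/(u−d) = 0.8627.
Terminal values V(4,·): V(4,0)=25.0000, V(4,1)=25.0000, V(4,2)=25.0000, V(4,3)=25.0000, V(4,4)=0.0000
(3,0): S=23.8968. Δ = (V_up−V_dn)/(S_up−S_dn) = (25.0000−25.0000)/(28.4372−16.2498) = 0.0000. V = [p*·25.0000 + (1−p*)·25.0000]/1.12 = 22.3214. B = V − Δ·S = 22.3214.
(3,1): S=41.8195. Δ = (V_up−V_dn)/(S_up−S_dn) = (25.0000−25.0000)/(49.7652−28.4372) = 0.0000. V = [p*·25.0000 + (1−p*)·25.0000]/1.12 = 22.3214. B = V − Δ·S = 22.3214.
(3,2): S=73.1840. Δ = (V_up−V_dn)/(S_up−S_dn) = (25.0000−25.0000)/(87.0890−49.7652) = 0.0000. V = [p*·25.0000 + (1−p*)·25.0000]/1.12 = 22.3214. B = V − Δ·S = 22.3214.
(3,3): S=128.0721. Δ = (V_up−V_dn)/(S_up−S_dn) = (0.0000−25.0000)/(152.4058−87.0890) = -0.3828. V = [p*·0.0000 + (1−p*)·25.0000]/1.12 = 3.0637. B = V − Δ·S = 52.0833.
(2,0): S=35.1424. Δ = (V_up−V_dn)/(S_up−S_dn) = (22.3214−22.3214)/(41.8195−23.8968) = 0.0000. V = [p*·22.3214 + (1−p*)·22.3214]/1.12 = 19.9298. B = V − Δ·S = 19.9298.
(2,1): S=61.4992. Δ = (V_up−V_dn)/(S_up−S_dn) = (22.3214−22.3214)/(73.1840−41.8195) = 0.0000. V = [p*·22.3214 + (1−p*)·22.3214]/1.12 = 19.9298. B = V − Δ·S = 19.9298.
(2,2): S=107.6236. Δ = (V_up−V_dn)/(S_up−S_dn) = (3.0637−22.3214)/(128.0721−73.1840) = -0.3509. V = [p*·3.0637 + (1−p*)·22.3214]/1.12 = 5.0955. B = V − Δ·S = 42.8557.
(1,0): S=51.6800. Δ = (V_up−V_dn)/(S_up−S_dn) = (19.9298−19.9298)/(61.4992−35.1424) = 0.0000. V = [p*·19.9298 + (1−p*)·19.9298]/1.12 = 17.7945. B = V − Δ·S = 17.7945.
(1,1): S=90.4400. Δ = (V_up−V_dn)/(S_up−S_dn) = (5.0955−19.9298)/(107.6236−61.4992) = -0.3216. V = [p*·5.0955 + (1−p*)·19.9298]/1.12 = 6.3675. B = V − Δ·S = 35.4545.
(0,0): S=76.0000. Δ = (V_up−V_dn)/(S_up−S_dn) = (6.3675−17.7945)/(90.4400−51.6800) = -0.2948. V = [p*·6.3675 + (1−p*)·17.7945]/1.12 = 7.0856. B = V − Δ·S = 29.4916.
Check: Δ(0,0)·S0 + B(0,0) = 7.0856 = V0.

(0,0): Delta=-0.2948 Bond=29.4916
(1,0): Delta=0.0000 Bond=17.7945
(1,1): Delta=-0.3216 Bond=35.4545
(2,0): Delta=0.0000 Bond=19.9298
(2,1): Delta=0.0000 Bond=19.9298
(2,2): Delta=-0.3509 Bond=42.8557
(3,0): Delta=0.0000 Bond=22.3214
(3,1): Delta=0.0000 Bond=22.3214
(3,2): Delta=0.0000 Bond=22.3214
(3,3): Delta=-0.3828 Bond=52.0833
V0=7.0856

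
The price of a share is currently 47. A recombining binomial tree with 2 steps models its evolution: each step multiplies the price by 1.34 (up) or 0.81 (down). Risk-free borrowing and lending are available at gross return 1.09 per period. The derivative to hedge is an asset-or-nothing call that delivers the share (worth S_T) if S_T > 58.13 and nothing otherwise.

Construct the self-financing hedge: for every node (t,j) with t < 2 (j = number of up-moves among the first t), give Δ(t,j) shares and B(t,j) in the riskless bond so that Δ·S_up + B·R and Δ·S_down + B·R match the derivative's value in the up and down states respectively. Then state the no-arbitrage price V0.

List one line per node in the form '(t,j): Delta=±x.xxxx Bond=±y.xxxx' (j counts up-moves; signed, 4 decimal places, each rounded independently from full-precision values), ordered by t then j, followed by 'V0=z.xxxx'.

(0,0): Delta=1.6421 Bond=-57.3516
(1,0): Delta=0.0000 Bond=0.0000
(1,1): Delta=2.5283 Bond=-118.3287
V0=19.8253

No-arbitrage ⇒ martingale measure with p* = (R−d)/(u−d) = 0.5283.
At expiry t=2: V(2,0)=0.0000, V(2,1)=0.0000, V(2,2)=84.3932
(1,0): S=38.0700. Δ = (V_up−V_dn)/(S_up−S_dn) = (0.0000−0.0000)/(51.0138−30.8367) = 0.0000. V = [p*·0.0000 + (1−p*)·0.0000]/1.09 = 0.0000. B = V − Δ·S = 0.0000.
(1,1): S=62.9800. Δ = (V_up−V_dn)/(S_up−S_dn) = (84.3932−0.0000)/(84.3932−51.0138) = 2.5283. V = [p*·84.3932 + (1−p*)·0.0000]/1.09 = 40.9037. B = V − Δ·S = -118.3287.
(0,0): S=47.0000. Δ = (V_up−V_dn)/(S_up−S_dn) = (40.9037−0.0000)/(62.9800−38.0700) = 1.6421. V = [p*·40.9037 + (1−p*)·0.0000]/1.09 = 19.8253. B = V − Δ·S = -57.3516.
Each (Δ,B) replicates both successor values, so the strategy is self-financing and V0 is arbitrage-free.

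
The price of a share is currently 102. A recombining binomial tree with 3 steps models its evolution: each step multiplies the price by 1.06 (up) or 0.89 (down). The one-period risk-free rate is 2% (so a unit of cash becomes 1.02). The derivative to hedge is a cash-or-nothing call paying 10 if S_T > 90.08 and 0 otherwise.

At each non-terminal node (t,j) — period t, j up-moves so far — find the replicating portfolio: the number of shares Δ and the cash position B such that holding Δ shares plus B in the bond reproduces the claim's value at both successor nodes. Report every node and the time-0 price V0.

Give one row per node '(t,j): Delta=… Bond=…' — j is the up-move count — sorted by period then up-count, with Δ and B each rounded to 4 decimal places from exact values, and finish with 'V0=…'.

The replicating-portfolio and risk-neutral prices coincide; use p* = (1.02−0.89)/(1.06−0.89) = 0.7647 for the latter.
At expiry t=3: V(3,0)=0.0000, V(3,1)=0.0000, V(3,2)=10.0000, V(3,3)=10.0000
Node (2,0) S=80.7942: V=(p*·0.0000+(1−p*)·0.0000)/1.02=0.0000; Δ=(0.0000−0.0000)/(85.6419−71.9068)=0.0000; B=V−Δ·S=0.0000
Node (2,1) S=96.2268: V=(p*·10.0000+(1−p*)·0.0000)/1.02=7.4971; Δ=(10.0000−0.0000)/(102.0004−85.6419)=0.6113; B=V−Δ·S=-51.3264
Node (2,2) S=114.6072: V=(p*·10.0000+(1−p*)·10.0000)/1.02=9.8039; Δ=(10.0000−10.0000)/(121.4836−102.0004)=0.0000; B=V−Δ·S=9.8039
Node (1,0) S=90.7800: V=(p*·7.4971+(1−p*)·0.0000)/1.02=5.6207; Δ=(7.4971−0.0000)/(96.2268−80.7942)=0.4858; B=V−Δ·S=-38.4800
Node (1,1) S=108.1200: V=(p*·9.8039+(1−p*)·7.4971)/1.02=9.0796; Δ=(9.8039−7.4971)/(114.6072−96.2268)=0.1255; B=V−Δ·S=-4.4899
Node (0,0) S=102.0000: V=(p*·9.0796+(1−p*)·5.6207)/1.02=8.1036; Δ=(9.0796−5.6207)/(108.1200−90.7800)=0.1995; B=V−Δ·S=-12.2427
Check: Δ(0,0)·S0 + B(0,0) = 8.1036 = V0.

(0,0): Delta=0.1995 Bond=-12.2427
(1,0): Delta=0.4858 Bond=-38.4800
(1,1): Delta=0.1255 Bond=-4.4899
(2,0): Delta=0.0000 Bond=0.0000
(2,1): Delta=0.6113 Bond=-51.3264
(2,2): Delta=0.0000 Bond=9.8039
V0=8.1036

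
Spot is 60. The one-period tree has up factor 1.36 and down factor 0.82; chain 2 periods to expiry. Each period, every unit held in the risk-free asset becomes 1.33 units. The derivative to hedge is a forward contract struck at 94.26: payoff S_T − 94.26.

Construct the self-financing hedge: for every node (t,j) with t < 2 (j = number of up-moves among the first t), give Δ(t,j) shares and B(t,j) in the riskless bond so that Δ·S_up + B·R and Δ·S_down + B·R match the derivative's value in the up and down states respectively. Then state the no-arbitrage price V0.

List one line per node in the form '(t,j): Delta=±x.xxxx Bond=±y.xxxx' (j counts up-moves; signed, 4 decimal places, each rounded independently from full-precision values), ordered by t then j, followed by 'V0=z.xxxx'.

No-arbitrage ⇒ martingale measure with p* = (R−d)/(u−d) = 0.9444.
Terminal payoffs: V(2,0)=-53.9160, V(2,1)=-27.3480, V(2,2)=16.7160
  t=1,j=0: stock 49.2000 → up 66.9120 (V=-27.3480), down 40.3440 (V=-53.9160). Price -21.6722; hedge Δ=1.0000, bond B=-70.8722.
  t=1,j=1: stock 81.6000 → up 110.9760 (V=16.7160), down 66.9120 (V=-27.3480). Price 10.7278; hedge Δ=1.0000, bond B=-70.8722.
  t=0,j=0: stock 60.0000 → up 81.6000 (V=10.7278), down 49.2000 (V=-21.6722). Price 6.7126; hedge Δ=1.0000, bond B=-53.2874.
Check: Δ(0,0)·S0 + B(0,0) = 6.7126 = V0.

(0,0): Delta=1.0000 Bond=-53.2874
(1,0): Delta=1.0000 Bond=-70.8722
(1,1): Delta=1.0000 Bond=-70.8722
V0=6.7126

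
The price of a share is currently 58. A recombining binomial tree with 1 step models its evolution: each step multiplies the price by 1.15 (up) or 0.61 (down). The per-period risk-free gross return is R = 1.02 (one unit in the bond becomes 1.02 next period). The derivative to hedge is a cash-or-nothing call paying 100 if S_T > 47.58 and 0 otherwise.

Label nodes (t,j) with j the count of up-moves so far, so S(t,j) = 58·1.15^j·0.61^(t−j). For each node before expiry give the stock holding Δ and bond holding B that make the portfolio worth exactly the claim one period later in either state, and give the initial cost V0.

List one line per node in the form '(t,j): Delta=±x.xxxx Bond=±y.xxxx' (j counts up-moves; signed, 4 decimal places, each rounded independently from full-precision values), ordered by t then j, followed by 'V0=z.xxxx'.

(0,0): Delta=3.1928 Bond=-110.7480
V0=74.4372

Under the risk-neutral measure, an up-move has probability p* = (R−d)/(u−d) = 0.7593 and values discount at R = 1.02.
Terminal values V(1,·): V(1,0)=0.0000, V(1,1)=100.0000
Node (0,0) S=58.0000: V=(p*·100.0000+(1−p*)·0.0000)/1.02=74.4372; Δ=(100.0000−0.0000)/(66.7000−35.3800)=3.1928; B=V−Δ·S=-110.7480
Check: Δ(0,0)·S0 + B(0,0) = 74.4372 = V0.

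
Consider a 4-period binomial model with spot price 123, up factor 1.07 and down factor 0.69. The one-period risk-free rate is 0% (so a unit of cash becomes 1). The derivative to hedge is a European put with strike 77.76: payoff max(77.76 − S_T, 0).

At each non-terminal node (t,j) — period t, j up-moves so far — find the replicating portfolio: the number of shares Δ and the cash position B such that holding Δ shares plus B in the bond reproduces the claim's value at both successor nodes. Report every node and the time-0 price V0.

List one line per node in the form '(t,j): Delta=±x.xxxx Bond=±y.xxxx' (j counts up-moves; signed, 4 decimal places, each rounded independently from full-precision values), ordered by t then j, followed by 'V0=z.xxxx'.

(0,0): Delta=-0.1287 Bond=18.0396
(1,0): Delta=-0.4592 Bond=46.0878
(1,1): Delta=-0.0805 Bond=11.7062
(2,0): Delta=-1.0000 Bond=77.7600
(2,1): Delta=-0.3804 Bond=38.9360
(2,2): Delta=-0.0369 Bond=5.5575
(3,0): Delta=-1.0000 Bond=77.7600
(3,1): Delta=-1.0000 Bond=77.7600
(3,2): Delta=-0.2902 Bond=30.1692
(3,3): Delta=0.0000 Bond=0.0000
V0=2.2134

Risk-neutral probability p* = (R−d)/(u−d) = (1−0.69)/(1.07−0.69) = 0.8158.
At expiry t=4: V(4,0)=49.8794, V(4,1)=34.5249, V(4,2)=10.7143, V(4,3)=0.0000, V(4,4)=0.0000
  t=3,j=0: stock 40.4066 → up 43.2351 (V=34.5249), down 27.8806 (V=49.8794). Price 37.3534; hedge Δ=-1.0000, bond B=77.7600.
  t=3,j=1: stock 62.6595 → up 67.0457 (V=10.7143), down 43.2351 (V=34.5249). Price 15.1005; hedge Δ=-1.0000, bond B=77.7600.
  t=3,j=2: stock 97.1677 → up 103.9694 (V=0.0000), down 67.0457 (V=10.7143). Price 1.9737; hedge Δ=-0.2902, bond B=30.1692.
  t=3,j=3: stock 150.6803 → up 161.2279 (V=0.0000), down 103.9694 (V=0.0000). Price 0.0000; hedge Δ=0.0000, bond B=0.0000.
  t=2,j=0: stock 58.5603 → up 62.6595 (V=15.1005), down 40.4066 (V=37.3534). Price 19.1997; hedge Δ=-1.0000, bond B=77.7600.
  t=2,j=1: stock 90.8109 → up 97.1677 (V=1.9737), down 62.6595 (V=15.1005). Price 4.3918; hedge Δ=-0.3804, bond B=38.9360.
  t=2,j=2: stock 140.8227 → up 150.6803 (V=0.0000), down 97.1677 (V=1.9737). Price 0.3636; hedge Δ=-0.0369, bond B=5.5575.
  t=1,j=0: stock 84.8700 → up 90.8109 (V=4.3918), down 58.5603 (V=19.1997). Price 7.1196; hedge Δ=-0.4592, bond B=46.0878.
  t=1,j=1: stock 131.6100 → up 140.8227 (V=0.3636), down 90.8109 (V=4.3918). Price 1.1056; hedge Δ=-0.0805, bond B=11.7062.
  t=0,j=0: stock 123.0000 → up 131.6100 (V=1.1056), down 84.8700 (V=7.1196). Price 2.2134; hedge Δ=-0.1287, bond B=18.0396.
Root portfolio cost Δ·123+B reproduces V0=2.2134.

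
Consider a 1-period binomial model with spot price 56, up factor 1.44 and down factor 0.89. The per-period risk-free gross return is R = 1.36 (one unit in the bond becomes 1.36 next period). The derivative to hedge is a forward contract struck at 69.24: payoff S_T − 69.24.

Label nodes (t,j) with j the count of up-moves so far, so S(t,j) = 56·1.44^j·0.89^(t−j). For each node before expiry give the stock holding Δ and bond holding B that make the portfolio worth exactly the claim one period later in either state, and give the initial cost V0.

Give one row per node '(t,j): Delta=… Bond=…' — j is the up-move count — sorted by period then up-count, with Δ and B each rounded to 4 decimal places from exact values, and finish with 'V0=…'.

Risk-neutral probability p* = (R−d)/(u−d) = (1.36−0.89)/(1.44−0.89) = 0.8545.
Terminal values V(1,·): V(1,0)=-19.4000, V(1,1)=11.4000
Node (0,0) S=56.0000: V=(p*·11.4000+(1−p*)·-19.4000)/1.36=5.0882; Δ=(11.4000−-19.4000)/(80.6400−49.8400)=1.0000; B=V−Δ·S=-50.9118
Check: Δ(0,0)·S0 + B(0,0) = 5.0882 = V0.

(0,0): Delta=1.0000 Bond=-50.9118
V0=5.0882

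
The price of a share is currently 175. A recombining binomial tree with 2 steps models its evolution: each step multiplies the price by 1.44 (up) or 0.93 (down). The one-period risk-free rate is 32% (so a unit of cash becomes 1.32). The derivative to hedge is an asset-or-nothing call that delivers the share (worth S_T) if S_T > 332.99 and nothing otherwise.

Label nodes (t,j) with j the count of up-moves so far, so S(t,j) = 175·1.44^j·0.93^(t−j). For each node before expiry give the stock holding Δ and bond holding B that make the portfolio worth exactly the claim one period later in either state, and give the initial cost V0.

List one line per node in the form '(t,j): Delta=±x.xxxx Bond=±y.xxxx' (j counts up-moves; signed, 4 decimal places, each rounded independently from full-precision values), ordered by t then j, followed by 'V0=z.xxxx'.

No-arbitrage ⇒ martingale measure with p* = (R−d)/(u−d) = 0.7647.
Terminal values V(2,·): V(2,0)=0.0000, V(2,1)=0.0000, V(2,2)=362.8800
  t=1,j=0: stock 162.7500 → up 234.3600 (V=0.0000), down 151.3575 (V=0.0000). Price 0.0000; hedge Δ=0.0000, bond B=0.0000.
  t=1,j=1: stock 252.0000 → up 362.8800 (V=362.8800), down 234.3600 (V=0.0000). Price 210.2246; hedge Δ=2.8235, bond B=-501.3048.
  t=0,j=0: stock 175.0000 → up 252.0000 (V=210.2246), down 162.7500 (V=0.0000). Price 121.7879; hedge Δ=2.3555, bond B=-290.4172.
Each (Δ,B) replicates both successor values, so the strategy is self-financing and V0 is arbitrage-free.

(0,0): Delta=2.3555 Bond=-290.4172
(1,0): Delta=0.0000 Bond=0.0000
(1,1): Delta=2.8235 Bond=-501.3048
V0=121.7879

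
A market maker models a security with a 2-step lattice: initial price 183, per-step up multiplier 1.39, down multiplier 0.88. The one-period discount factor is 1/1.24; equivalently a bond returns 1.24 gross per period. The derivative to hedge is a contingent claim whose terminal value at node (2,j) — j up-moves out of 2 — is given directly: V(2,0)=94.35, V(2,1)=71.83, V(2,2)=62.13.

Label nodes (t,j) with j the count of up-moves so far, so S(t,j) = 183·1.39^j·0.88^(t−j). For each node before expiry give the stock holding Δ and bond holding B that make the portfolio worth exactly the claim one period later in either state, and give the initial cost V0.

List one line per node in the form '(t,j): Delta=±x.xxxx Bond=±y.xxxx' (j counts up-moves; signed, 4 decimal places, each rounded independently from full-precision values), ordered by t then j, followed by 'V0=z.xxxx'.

Since d<R<u, set p* = (R−d)/(u−d) = 0.7059; price each node as the discounted p*-expectation of its children.
Payoff layer (t=2): V(2,0)=94.3500, V(2,1)=71.8300, V(2,2)=62.1300
  t=1,j=0: stock 161.0400 → up 223.8456 (V=71.8300), down 141.7152 (V=94.3500). Price 63.2690; hedge Δ=-0.2742, bond B=107.4258.
  t=1,j=1: stock 254.3700 → up 353.5743 (V=62.1300), down 223.8456 (V=71.8300). Price 52.4056; hedge Δ=-0.0748, bond B=71.4252.
  t=0,j=0: stock 183.0000 → up 254.3700 (V=52.4056), down 161.0400 (V=63.2690). Price 44.8393; hedge Δ=-0.1164, bond B=66.1400.
Check: Δ(0,0)·S0 + B(0,0) = 44.8393 = V0.

(0,0): Delta=-0.1164 Bond=66.1400
(1,0): Delta=-0.2742 Bond=107.4258
(1,1): Delta=-0.0748 Bond=71.4252
V0=44.8393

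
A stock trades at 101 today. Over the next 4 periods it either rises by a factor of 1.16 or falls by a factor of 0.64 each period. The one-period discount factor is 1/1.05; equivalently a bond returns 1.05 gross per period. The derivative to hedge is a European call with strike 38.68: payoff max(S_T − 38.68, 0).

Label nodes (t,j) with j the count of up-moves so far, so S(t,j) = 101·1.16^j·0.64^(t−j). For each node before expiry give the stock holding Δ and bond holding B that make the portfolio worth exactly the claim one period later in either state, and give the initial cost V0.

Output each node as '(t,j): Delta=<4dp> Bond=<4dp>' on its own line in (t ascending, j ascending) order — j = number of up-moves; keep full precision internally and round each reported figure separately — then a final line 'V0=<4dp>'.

(0,0): Delta=0.9840 Bond=-29.9732
(1,0): Delta=0.9117 Bond=-26.7966
(1,1): Delta=0.9947 Bond=-32.7262
(2,0): Delta=0.5930 Bond=-14.9518
(2,1): Delta=0.9588 Bond=-31.6738
(2,2): Delta=1.0000 Bond=-35.0839
(3,0): Delta=0.0000 Bond=0.0000
(3,1): Delta=0.6807 Bond=-19.9114
(3,2): Delta=1.0000 Bond=-36.8381
(3,3): Delta=1.0000 Bond=-36.8381
V0=69.4094

No-arbitrage ⇒ martingale measure with p* = (R−d)/(u−d) = 0.7885.
Terminal values V(4,·): V(4,0)=0.0000, V(4,1)=0.0000, V(4,2)=16.9869, V(4,3)=62.2163, V(4,4)=144.1946
(3,0): S=26.4765. Δ = (V_up−V_dn)/(S_up−S_dn) = (0.0000−0.0000)/(30.7128−16.9450) = 0.0000. V = [p*·0.0000 + (1−p*)·0.0000]/1.05 = 0.0000. B = V − Δ·S = 0.0000.
(3,1): S=47.9887. Δ = (V_up−V_dn)/(S_up−S_dn) = (16.9869−0.0000)/(55.6669−30.7128) = 0.6807. V = [p*·16.9869 + (1−p*)·0.0000]/1.05 = 12.7558. B = V − Δ·S = -19.9114.
(3,2): S=86.9796. Δ = (V_up−V_dn)/(S_up−S_dn) = (62.2163−16.9869)/(100.8963−55.6669) = 1.0000. V = [p*·62.2163 + (1−p*)·16.9869]/1.05 = 50.1415. B = V − Δ·S = -36.8381.
(3,3): S=157.6505. Δ = (V_up−V_dn)/(S_up−S_dn) = (144.1946−62.2163)/(182.8746−100.8963) = 1.0000. V = [p*·144.1946 + (1−p*)·62.2163]/1.05 = 120.8124. B = V − Δ·S = -36.8381.
(2,0): S=41.3696. Δ = (V_up−V_dn)/(S_up−S_dn) = (12.7558−0.0000)/(47.9887−26.4765) = 0.5930. V = [p*·12.7558 + (1−p*)·0.0000]/1.05 = 9.5785. B = V − Δ·S = -14.9518.
(2,1): S=74.9824. Δ = (V_up−V_dn)/(S_up−S_dn) = (50.1415−12.7558)/(86.9796−47.9887) = 0.9588. V = [p*·50.1415 + (1−p*)·12.7558]/1.05 = 40.2219. B = V − Δ·S = -31.6738.
(2,2): S=135.9056. Δ = (V_up−V_dn)/(S_up−S_dn) = (120.8124−50.1415)/(157.6505−86.9796) = 1.0000. V = [p*·120.8124 + (1−p*)·50.1415]/1.05 = 100.8217. B = V − Δ·S = -35.0839.
(1,0): S=64.6400. Δ = (V_up−V_dn)/(S_up−S_dn) = (40.2219−9.5785)/(74.9824−41.3696) = 0.9117. V = [p*·40.2219 + (1−p*)·9.5785]/1.05 = 32.1330. B = V − Δ·S = -26.7966.
(1,1): S=117.1600. Δ = (V_up−V_dn)/(S_up−S_dn) = (100.8217−40.2219)/(135.9056−74.9824) = 0.9947. V = [p*·100.8217 + (1−p*)·40.2219]/1.05 = 83.8119. B = V − Δ·S = -32.7262.
(0,0): S=101.0000. Δ = (V_up−V_dn)/(S_up−S_dn) = (83.8119−32.1330)/(117.1600−64.6400) = 0.9840. V = [p*·83.8119 + (1−p*)·32.1330]/1.05 = 69.4094. B = V − Δ·S = -29.9732.
Self-financing check: at every node Δ·S+B equals the discounted successor values.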